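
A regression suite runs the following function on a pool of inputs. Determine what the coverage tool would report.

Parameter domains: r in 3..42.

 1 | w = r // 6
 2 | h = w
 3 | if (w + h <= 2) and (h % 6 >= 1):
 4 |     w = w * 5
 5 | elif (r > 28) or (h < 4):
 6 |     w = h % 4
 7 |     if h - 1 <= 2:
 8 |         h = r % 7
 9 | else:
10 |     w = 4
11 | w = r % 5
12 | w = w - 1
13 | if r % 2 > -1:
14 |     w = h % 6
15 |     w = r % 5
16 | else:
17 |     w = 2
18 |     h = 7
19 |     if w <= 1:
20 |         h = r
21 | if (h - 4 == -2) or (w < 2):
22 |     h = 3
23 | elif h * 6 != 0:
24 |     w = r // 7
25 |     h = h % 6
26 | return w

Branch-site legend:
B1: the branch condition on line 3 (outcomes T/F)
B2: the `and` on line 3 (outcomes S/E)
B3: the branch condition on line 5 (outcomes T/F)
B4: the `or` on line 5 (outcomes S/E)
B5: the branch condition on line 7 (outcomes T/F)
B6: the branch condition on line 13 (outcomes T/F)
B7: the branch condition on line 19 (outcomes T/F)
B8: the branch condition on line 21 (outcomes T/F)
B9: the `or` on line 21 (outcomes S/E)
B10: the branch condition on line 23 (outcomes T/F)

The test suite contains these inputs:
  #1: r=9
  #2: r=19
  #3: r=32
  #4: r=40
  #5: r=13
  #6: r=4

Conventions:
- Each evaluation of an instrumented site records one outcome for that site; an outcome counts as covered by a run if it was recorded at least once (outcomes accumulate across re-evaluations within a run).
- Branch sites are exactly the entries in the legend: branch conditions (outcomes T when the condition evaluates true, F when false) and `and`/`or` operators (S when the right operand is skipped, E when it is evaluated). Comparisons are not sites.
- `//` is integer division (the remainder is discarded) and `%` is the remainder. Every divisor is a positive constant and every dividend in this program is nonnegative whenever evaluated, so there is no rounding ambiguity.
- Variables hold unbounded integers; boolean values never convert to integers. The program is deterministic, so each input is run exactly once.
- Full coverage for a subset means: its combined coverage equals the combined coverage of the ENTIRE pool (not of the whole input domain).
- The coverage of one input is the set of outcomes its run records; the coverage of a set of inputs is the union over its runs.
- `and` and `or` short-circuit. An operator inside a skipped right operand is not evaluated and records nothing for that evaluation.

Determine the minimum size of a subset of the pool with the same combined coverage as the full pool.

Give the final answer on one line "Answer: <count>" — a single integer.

#1 (r=9) -> B2->E, B1->T, B6->T, B9->E, B8->F, B10->T; covered: B1=T, B2=E, B6=T, B8=F, B9=E, B10=T
#2 (r=19) -> B2->S, B1->F, B4->E, B3->T, B5->T, B6->T, B9->E, B8->F, B10->T; covered: B1=F, B2=S, B3=T, B4=E, B5=T, B6=T, B8=F, B9=E, B10=T
#3 (r=32) -> B2->S, B1->F, B4->S, B3->T, B5->F, B6->T, B9->E, B8->F, B10->T; covered: B1=F, B2=S, B3=T, B4=S, B5=F, B6=T, B8=F, B9=E, B10=T
#4 (r=40) -> B2->S, B1->F, B4->S, B3->T, B5->F, B6->T, B9->E, B8->T; covered: B1=F, B2=S, B3=T, B4=S, B5=F, B6=T, B8=T, B9=E
#5 (r=13) -> B2->S, B1->F, B4->E, B3->T, B5->T, B6->T, B9->E, B8->F, B10->T; covered: B1=F, B2=S, B3=T, B4=E, B5=T, B6=T, B8=F, B9=E, B10=T
#6 (r=4) -> B2->E, B1->F, B4->E, B3->T, B5->T, B6->T, B9->E, B8->F, B10->T; covered: B1=F, B2=E, B3=T, B4=E, B5=T, B6=T, B8=F, B9=E, B10=T
together the pool reaches 14 outcomes: B1=T, B1=F, B2=S, B2=E, B3=T, B4=S, B4=E, B5=T, B5=F, B6=T, B8=T, B8=F, B9=E, B10=T
size 1 is not enough: best union over all size-1 subsets is 9/14
size 2 is not enough: best union over all size-2 subsets is 13/14
the canonical winner is {1, 2, 4}: size 3, full 14-outcome coverage, earliest index list among size-3 covers

Answer: 3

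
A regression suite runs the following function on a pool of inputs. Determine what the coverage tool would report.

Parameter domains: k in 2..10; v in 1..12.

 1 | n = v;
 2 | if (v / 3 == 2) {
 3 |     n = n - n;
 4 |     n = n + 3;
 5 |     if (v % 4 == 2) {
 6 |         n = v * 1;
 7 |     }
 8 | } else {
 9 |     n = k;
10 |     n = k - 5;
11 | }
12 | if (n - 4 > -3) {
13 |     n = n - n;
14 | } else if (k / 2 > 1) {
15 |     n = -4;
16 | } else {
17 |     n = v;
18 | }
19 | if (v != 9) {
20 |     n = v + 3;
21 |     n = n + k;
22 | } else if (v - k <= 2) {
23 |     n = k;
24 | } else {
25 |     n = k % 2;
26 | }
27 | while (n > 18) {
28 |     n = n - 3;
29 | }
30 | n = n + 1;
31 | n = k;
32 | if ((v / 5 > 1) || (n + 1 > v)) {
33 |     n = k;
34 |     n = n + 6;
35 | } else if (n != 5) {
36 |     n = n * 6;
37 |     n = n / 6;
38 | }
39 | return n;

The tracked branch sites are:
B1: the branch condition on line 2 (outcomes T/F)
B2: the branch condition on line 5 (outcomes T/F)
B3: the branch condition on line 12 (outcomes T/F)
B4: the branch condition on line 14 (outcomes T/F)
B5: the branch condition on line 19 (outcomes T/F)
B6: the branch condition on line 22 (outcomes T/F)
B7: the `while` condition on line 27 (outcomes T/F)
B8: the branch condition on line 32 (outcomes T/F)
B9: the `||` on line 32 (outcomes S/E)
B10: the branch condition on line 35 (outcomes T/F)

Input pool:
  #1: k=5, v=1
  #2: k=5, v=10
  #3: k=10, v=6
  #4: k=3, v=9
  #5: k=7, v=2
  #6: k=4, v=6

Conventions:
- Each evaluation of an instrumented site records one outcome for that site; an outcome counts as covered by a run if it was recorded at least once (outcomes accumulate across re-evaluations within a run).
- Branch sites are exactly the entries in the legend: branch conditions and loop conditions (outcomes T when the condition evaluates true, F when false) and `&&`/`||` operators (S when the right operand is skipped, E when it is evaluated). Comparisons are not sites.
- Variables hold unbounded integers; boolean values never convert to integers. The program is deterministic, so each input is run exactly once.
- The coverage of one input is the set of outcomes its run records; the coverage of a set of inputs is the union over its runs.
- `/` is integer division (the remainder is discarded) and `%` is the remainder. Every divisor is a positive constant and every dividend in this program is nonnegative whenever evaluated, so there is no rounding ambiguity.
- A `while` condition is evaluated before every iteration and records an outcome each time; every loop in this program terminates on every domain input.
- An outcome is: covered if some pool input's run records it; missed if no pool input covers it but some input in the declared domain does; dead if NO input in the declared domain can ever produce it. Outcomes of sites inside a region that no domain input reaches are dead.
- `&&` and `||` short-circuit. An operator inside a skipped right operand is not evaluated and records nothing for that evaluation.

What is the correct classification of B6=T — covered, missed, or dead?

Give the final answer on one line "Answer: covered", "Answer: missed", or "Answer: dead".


no pool input records B6=T
but domain input (k=7, v=9) does record it -> reachable, so missed
Answer: missed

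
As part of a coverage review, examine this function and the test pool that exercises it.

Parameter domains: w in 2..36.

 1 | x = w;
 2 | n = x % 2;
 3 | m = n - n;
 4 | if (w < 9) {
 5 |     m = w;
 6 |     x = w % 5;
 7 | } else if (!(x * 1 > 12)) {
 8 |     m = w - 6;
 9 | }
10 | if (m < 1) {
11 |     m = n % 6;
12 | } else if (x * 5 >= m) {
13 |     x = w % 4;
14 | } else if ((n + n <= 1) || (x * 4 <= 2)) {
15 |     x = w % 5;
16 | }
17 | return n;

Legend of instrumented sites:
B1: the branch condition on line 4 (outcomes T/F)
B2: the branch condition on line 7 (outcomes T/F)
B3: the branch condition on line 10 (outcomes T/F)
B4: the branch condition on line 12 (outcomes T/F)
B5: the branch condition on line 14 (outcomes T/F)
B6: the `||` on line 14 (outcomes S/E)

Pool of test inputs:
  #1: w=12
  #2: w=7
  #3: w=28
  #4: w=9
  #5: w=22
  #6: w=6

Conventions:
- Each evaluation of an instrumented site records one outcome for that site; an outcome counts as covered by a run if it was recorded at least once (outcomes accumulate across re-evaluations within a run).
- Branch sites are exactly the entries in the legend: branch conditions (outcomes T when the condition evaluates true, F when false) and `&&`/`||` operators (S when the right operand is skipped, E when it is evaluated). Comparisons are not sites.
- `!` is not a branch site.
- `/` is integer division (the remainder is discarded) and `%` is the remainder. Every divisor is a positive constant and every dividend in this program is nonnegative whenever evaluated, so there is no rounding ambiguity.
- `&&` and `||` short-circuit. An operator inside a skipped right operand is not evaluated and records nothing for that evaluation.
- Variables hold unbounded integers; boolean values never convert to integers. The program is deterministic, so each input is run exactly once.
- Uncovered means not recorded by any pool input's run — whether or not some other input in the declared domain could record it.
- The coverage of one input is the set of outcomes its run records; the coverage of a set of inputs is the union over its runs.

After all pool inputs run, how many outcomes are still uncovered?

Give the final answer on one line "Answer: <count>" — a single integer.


test 1 (w=12) hits B1=F, B2=T, B3=F, B4=T
test 2 (w=7) hits B1=T, B3=F, B4=T
test 3 (w=28) hits B1=F, B2=F, B3=T
test 4 (w=9) hits B1=F, B2=T, B3=F, B4=T
test 5 (w=22) hits B1=F, B2=F, B3=T
test 6 (w=6) hits B1=T, B3=F, B4=F, B5=T, B6=S
union over the pool: B1=T, B1=F, B2=T, B2=F, B3=T, B3=F, B4=T, B4=F, B5=T, B6=S
uncovered (2 of 12): B5=F, B6=E
Answer: 2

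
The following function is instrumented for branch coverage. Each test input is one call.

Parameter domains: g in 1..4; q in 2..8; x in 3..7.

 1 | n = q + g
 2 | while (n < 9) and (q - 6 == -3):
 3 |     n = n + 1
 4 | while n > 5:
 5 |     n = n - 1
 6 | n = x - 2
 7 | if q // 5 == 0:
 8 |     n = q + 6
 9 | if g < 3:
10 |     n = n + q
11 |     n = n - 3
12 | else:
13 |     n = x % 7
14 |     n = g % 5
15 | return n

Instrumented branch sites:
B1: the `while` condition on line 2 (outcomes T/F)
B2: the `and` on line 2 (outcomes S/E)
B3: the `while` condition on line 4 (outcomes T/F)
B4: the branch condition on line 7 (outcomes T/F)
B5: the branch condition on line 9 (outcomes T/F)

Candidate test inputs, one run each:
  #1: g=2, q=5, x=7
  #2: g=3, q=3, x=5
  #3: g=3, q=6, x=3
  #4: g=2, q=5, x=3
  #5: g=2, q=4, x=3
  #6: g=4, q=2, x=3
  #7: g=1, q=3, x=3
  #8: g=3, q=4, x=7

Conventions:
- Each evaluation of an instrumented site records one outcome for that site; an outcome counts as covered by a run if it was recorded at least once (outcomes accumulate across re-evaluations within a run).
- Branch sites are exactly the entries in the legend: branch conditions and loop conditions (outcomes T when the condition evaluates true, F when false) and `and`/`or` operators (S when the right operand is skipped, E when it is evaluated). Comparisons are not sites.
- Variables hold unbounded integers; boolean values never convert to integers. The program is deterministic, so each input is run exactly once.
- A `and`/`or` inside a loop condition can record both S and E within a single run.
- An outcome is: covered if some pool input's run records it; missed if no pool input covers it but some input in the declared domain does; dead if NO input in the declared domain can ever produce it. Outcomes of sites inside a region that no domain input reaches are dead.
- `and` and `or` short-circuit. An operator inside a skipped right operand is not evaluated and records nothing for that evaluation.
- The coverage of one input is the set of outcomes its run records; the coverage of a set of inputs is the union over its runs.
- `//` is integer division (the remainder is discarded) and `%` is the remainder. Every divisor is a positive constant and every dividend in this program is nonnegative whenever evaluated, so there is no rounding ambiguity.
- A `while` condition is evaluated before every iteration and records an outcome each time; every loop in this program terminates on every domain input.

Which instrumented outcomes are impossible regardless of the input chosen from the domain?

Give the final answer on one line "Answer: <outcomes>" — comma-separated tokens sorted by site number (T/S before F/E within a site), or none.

exhaustive pass over the 140-input domain:
  reachable outcomes have witnesses, e.g. B1=T (e.g. g=1, q=3, x=3), B1=F (e.g. g=1, q=2, x=3), B2=S (e.g. g=1, q=3, x=3), B2=E (e.g. g=1, q=2, x=3)

Answer: none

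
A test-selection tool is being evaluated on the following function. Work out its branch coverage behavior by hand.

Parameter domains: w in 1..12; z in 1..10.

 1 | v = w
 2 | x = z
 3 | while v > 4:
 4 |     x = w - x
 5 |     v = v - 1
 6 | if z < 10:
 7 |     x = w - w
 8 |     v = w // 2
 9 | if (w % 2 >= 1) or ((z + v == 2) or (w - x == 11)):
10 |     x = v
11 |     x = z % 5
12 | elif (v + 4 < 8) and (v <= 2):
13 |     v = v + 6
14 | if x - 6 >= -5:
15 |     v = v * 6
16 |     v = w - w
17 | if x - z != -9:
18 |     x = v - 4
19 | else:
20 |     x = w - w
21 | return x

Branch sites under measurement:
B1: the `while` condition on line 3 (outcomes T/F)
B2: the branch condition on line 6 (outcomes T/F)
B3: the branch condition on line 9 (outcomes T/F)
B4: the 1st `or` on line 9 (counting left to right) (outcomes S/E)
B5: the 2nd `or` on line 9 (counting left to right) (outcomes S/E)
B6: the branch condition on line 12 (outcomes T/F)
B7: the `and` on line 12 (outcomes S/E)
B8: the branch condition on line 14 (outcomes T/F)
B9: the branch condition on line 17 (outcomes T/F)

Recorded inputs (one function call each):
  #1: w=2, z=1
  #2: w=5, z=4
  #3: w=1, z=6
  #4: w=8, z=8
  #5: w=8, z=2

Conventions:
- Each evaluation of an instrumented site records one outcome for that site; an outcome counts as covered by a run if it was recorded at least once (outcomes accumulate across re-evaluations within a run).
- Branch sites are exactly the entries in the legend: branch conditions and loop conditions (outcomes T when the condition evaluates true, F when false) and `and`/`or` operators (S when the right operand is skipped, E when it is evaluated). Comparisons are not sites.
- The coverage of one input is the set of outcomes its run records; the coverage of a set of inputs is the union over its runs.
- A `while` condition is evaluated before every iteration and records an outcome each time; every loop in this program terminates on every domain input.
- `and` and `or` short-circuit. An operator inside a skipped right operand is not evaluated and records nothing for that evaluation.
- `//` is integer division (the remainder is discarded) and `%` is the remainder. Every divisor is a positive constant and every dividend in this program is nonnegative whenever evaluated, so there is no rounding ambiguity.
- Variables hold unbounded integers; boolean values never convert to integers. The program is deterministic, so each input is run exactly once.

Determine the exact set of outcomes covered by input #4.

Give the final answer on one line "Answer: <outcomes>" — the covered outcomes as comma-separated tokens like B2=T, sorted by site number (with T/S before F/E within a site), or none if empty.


Tracing the run of input #4 (w=8, z=8):
  B1->T, B1->T, B1->T, B1->T, B1->F, B2->T, B4->E, B5->E, B3->F, B7->S
  B6->F, B8->F, B9->T
as a set, this run covers: B1=T, B1=F, B2=T, B3=F, B4=E, B5=E, B6=F, B7=S, B8=F, B9=T
Answer: B1=T, B1=F, B2=T, B3=F, B4=E, B5=E, B6=F, B7=S, B8=F, B9=T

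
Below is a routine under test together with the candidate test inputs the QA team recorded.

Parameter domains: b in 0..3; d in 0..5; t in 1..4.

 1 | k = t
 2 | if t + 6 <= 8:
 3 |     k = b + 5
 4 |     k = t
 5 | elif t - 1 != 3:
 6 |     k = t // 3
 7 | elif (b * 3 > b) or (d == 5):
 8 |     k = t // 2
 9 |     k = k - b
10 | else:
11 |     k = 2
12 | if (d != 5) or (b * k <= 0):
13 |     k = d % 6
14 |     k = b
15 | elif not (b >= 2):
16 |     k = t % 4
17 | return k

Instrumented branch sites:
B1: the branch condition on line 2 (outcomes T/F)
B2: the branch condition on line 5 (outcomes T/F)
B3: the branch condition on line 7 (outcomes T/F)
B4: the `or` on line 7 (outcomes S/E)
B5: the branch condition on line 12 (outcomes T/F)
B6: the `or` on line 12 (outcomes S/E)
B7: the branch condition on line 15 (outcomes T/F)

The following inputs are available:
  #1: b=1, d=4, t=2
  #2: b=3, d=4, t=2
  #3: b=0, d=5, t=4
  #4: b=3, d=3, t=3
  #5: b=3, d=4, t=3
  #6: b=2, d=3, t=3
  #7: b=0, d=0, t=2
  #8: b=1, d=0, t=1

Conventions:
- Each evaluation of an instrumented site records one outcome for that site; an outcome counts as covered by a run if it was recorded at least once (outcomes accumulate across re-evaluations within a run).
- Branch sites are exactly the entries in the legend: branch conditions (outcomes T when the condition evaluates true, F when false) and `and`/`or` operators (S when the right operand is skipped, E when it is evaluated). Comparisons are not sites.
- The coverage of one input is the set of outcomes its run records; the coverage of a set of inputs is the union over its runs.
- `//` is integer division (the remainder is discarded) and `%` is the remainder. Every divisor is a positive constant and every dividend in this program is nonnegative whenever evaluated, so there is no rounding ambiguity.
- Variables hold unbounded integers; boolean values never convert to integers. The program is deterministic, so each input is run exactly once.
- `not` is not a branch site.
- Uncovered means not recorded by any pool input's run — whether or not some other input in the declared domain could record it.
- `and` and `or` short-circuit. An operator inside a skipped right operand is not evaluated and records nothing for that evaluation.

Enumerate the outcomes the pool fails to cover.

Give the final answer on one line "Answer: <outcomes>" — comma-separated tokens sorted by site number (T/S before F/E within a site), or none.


input #1, b=1, d=4, t=2: events B1->T, B6->S, B5->T; outcomes B1=T, B5=T, B6=S
input #2, b=3, d=4, t=2: events B1->T, B6->S, B5->T; outcomes B1=T, B5=T, B6=S
input #3, b=0, d=5, t=4: events B1->F, B2->F, B4->E, B3->T, B6->E, B5->T; outcomes B1=F, B2=F, B3=T, B4=E, B5=T, B6=E
input #4, b=3, d=3, t=3: events B1->F, B2->T, B6->S, B5->T; outcomes B1=F, B2=T, B5=T, B6=S
input #5, b=3, d=4, t=3: events B1->F, B2->T, B6->S, B5->T; outcomes B1=F, B2=T, B5=T, B6=S
input #6, b=2, d=3, t=3: events B1->F, B2->T, B6->S, B5->T; outcomes B1=F, B2=T, B5=T, B6=S
input #7, b=0, d=0, t=2: events B1->T, B6->S, B5->T; outcomes B1=T, B5=T, B6=S
input #8, b=1, d=0, t=1: events B1->T, B6->S, B5->T; outcomes B1=T, B5=T, B6=S
union over the pool: B1=T, B1=F, B2=T, B2=F, B3=T, B4=E, B5=T, B6=S, B6=E
uncovered (5 of 14): B3=F, B4=S, B5=F, B7=T, B7=F
Answer: B3=F, B4=S, B5=F, B7=T, B7=F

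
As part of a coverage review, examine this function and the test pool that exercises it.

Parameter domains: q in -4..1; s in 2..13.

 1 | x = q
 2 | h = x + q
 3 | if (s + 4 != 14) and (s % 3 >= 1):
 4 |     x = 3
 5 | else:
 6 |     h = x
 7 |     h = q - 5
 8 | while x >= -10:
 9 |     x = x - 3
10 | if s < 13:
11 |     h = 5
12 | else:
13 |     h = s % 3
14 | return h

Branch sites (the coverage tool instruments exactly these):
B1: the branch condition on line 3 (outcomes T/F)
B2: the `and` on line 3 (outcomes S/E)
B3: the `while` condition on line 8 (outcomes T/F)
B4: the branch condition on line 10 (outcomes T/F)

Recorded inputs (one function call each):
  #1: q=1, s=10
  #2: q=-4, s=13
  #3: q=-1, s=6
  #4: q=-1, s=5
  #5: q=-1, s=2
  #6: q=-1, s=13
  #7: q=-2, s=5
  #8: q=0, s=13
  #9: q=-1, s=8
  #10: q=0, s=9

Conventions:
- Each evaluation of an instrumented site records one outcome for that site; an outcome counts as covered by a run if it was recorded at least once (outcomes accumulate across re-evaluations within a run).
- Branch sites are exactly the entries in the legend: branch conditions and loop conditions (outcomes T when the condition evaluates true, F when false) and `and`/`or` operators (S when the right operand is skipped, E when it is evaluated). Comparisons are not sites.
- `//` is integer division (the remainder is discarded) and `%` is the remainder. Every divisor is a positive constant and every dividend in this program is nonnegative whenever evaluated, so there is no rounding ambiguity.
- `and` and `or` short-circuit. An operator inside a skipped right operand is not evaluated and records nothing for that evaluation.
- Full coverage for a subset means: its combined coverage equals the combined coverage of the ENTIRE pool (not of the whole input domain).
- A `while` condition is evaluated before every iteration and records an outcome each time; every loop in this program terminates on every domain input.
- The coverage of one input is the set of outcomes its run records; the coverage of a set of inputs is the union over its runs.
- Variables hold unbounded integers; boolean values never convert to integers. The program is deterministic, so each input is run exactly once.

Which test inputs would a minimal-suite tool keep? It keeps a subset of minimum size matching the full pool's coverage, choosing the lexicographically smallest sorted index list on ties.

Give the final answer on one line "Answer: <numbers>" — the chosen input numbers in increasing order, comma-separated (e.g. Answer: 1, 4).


#1 (q=1, s=10) -> B2->S, B1->F, B3->T, B3->T, B3->T, B3->T, B3->F, B4->T; covered: B1=F, B2=S, B3=T, B3=F, B4=T
#2 (q=-4, s=13) -> B2->E, B1->T, B3->T, B3->T, B3->T, B3->T, B3->T, B3->F, B4->F; covered: B1=T, B2=E, B3=T, B3=F, B4=F
#3 (q=-1, s=6) -> B2->E, B1->F, B3->T, B3->T, B3->T, B3->T, B3->F, B4->T; covered: B1=F, B2=E, B3=T, B3=F, B4=T
#4 (q=-1, s=5) -> B2->E, B1->T, B3->T, B3->T, B3->T, B3->T, B3->T, B3->F, B4->T; covered: B1=T, B2=E, B3=T, B3=F, B4=T
#5 (q=-1, s=2) -> B2->E, B1->T, B3->T, B3->T, B3->T, B3->T, B3->T, B3->F, B4->T; covered: B1=T, B2=E, B3=T, B3=F, B4=T
#6 (q=-1, s=13) -> B2->E, B1->T, B3->T, B3->T, B3->T, B3->T, B3->T, B3->F, B4->F; covered: B1=T, B2=E, B3=T, B3=F, B4=F
#7 (q=-2, s=5) -> B2->E, B1->T, B3->T, B3->T, B3->T, B3->T, B3->T, B3->F, B4->T; covered: B1=T, B2=E, B3=T, B3=F, B4=T
#8 (q=0, s=13) -> B2->E, B1->T, B3->T, B3->T, B3->T, B3->T, B3->T, B3->F, B4->F; covered: B1=T, B2=E, B3=T, B3=F, B4=F
#9 (q=-1, s=8) -> B2->E, B1->T, B3->T, B3->T, B3->T, B3->T, B3->T, B3->F, B4->T; covered: B1=T, B2=E, B3=T, B3=F, B4=T
#10 (q=0, s=9) -> B2->E, B1->F, B3->T, B3->T, B3->T, B3->T, B3->F, B4->T; covered: B1=F, B2=E, B3=T, B3=F, B4=T
together the pool reaches 8 outcomes: B1=T, B1=F, B2=S, B2=E, B3=T, B3=F, B4=T, B4=F
size 1 is not enough: best union over all size-1 subsets is 5/8
size 2: inputs {1, 2} cover all 8 outcomes, and no lexicographically smaller subset of this size does
Answer: 1, 2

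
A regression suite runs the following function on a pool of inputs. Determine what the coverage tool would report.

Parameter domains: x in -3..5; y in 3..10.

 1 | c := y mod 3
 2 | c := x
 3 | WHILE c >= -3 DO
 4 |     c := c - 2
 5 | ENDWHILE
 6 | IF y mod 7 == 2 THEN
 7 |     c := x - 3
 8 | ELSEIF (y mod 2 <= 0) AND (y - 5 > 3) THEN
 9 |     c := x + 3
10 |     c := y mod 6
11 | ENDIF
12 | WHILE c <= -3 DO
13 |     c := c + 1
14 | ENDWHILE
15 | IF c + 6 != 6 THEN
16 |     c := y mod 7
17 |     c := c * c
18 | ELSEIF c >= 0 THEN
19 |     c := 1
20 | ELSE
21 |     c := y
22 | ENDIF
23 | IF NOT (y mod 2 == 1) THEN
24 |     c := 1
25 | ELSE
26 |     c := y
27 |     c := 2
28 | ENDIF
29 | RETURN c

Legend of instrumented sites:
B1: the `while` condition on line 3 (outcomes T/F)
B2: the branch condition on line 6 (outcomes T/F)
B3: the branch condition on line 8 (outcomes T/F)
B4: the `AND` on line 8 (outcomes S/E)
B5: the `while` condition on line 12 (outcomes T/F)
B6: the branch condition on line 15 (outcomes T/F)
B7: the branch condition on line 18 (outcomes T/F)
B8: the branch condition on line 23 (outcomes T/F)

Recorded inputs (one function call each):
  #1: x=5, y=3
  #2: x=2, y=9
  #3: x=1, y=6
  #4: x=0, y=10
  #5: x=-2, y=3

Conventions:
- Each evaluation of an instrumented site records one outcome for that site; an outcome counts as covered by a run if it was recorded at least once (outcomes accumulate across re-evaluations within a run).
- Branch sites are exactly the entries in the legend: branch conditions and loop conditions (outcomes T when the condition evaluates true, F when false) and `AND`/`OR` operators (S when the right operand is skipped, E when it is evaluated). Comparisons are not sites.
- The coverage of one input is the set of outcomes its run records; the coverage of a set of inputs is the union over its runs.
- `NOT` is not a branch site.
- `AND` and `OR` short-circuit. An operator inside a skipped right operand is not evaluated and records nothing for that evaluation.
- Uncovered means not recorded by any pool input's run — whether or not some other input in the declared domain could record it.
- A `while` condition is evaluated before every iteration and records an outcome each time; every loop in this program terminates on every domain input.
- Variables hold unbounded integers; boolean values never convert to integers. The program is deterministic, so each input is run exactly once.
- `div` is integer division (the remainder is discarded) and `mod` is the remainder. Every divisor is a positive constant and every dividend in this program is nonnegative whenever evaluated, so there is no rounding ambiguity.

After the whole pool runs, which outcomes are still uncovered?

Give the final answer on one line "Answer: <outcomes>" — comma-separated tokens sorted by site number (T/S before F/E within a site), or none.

input #1, x=5, y=3: events B1->T, B1->T, B1->T, B1->T, B1->T, B1->F, B2->F, B4->S, B3->F, B5->T, B5->T, B5->T, B5->F, B6->T, ...; outcomes B1=T, B1=F, B2=F, B3=F, B4=S, B5=T, B5=F, B6=T, B8=F
input #2, x=2, y=9: events B1->T, B1->T, B1->T, B1->F, B2->T, B5->F, B6->T, B8->F; outcomes B1=T, B1=F, B2=T, B5=F, B6=T, B8=F
input #3, x=1, y=6: events B1->T, B1->T, B1->T, B1->F, B2->F, B4->E, B3->F, B5->T, B5->T, B5->T, B5->F, B6->T, B8->T; outcomes B1=T, B1=F, B2=F, B3=F, B4=E, B5=T, B5=F, B6=T, B8=T
input #4, x=0, y=10: events B1->T, B1->T, B1->F, B2->F, B4->E, B3->T, B5->F, B6->T, B8->T; outcomes B1=T, B1=F, B2=F, B3=T, B4=E, B5=F, B6=T, B8=T
input #5, x=-2, y=3: events B1->T, B1->F, B2->F, B4->S, B3->F, B5->T, B5->T, B5->F, B6->T, B8->F; outcomes B1=T, B1=F, B2=F, B3=F, B4=S, B5=T, B5=F, B6=T, B8=F
union over the pool: B1=T, B1=F, B2=T, B2=F, B3=T, B3=F, B4=S, B4=E, B5=T, B5=F, B6=T, B8=T, B8=F
uncovered (3 of 16): B6=F, B7=T, B7=F

Answer: B6=F, B7=T, B7=F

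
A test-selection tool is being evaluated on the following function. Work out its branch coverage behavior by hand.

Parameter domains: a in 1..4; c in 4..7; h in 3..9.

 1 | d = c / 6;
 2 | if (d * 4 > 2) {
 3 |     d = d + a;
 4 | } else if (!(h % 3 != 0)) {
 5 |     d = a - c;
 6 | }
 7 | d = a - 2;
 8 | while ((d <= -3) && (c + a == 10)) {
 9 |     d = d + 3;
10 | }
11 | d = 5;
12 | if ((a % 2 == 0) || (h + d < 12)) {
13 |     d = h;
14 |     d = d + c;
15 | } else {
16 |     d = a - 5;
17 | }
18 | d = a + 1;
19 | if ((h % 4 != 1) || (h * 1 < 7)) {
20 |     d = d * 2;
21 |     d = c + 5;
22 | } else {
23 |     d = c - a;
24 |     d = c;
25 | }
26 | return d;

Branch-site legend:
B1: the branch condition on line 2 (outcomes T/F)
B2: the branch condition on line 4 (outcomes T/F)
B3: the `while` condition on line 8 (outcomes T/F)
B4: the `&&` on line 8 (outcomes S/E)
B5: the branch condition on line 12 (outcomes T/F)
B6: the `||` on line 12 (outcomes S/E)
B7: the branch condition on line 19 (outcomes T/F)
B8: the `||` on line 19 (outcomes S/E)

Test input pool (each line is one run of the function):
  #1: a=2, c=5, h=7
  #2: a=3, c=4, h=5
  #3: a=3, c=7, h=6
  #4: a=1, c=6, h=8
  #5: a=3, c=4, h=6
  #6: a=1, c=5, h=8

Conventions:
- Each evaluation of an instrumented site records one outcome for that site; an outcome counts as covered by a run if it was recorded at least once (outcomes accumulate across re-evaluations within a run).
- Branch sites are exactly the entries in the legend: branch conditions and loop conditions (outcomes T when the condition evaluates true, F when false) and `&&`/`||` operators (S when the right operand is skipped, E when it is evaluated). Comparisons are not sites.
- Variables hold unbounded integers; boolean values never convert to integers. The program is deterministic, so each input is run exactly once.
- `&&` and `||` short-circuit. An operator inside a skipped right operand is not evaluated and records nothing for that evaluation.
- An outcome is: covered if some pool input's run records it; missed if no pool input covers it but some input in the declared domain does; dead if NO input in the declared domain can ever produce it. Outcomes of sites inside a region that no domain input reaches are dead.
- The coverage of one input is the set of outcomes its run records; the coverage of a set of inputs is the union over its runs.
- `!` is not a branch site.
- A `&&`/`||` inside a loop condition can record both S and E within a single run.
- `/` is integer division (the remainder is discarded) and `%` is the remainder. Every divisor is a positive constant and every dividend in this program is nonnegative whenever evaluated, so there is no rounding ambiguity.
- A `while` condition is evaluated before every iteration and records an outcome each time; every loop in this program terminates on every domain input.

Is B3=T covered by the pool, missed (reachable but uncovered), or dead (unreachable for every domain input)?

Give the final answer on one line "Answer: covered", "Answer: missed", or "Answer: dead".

no pool input records B3=T
checking all 112 inputs in the declared domain: B3=T is never recorded -> dead

Answer: dead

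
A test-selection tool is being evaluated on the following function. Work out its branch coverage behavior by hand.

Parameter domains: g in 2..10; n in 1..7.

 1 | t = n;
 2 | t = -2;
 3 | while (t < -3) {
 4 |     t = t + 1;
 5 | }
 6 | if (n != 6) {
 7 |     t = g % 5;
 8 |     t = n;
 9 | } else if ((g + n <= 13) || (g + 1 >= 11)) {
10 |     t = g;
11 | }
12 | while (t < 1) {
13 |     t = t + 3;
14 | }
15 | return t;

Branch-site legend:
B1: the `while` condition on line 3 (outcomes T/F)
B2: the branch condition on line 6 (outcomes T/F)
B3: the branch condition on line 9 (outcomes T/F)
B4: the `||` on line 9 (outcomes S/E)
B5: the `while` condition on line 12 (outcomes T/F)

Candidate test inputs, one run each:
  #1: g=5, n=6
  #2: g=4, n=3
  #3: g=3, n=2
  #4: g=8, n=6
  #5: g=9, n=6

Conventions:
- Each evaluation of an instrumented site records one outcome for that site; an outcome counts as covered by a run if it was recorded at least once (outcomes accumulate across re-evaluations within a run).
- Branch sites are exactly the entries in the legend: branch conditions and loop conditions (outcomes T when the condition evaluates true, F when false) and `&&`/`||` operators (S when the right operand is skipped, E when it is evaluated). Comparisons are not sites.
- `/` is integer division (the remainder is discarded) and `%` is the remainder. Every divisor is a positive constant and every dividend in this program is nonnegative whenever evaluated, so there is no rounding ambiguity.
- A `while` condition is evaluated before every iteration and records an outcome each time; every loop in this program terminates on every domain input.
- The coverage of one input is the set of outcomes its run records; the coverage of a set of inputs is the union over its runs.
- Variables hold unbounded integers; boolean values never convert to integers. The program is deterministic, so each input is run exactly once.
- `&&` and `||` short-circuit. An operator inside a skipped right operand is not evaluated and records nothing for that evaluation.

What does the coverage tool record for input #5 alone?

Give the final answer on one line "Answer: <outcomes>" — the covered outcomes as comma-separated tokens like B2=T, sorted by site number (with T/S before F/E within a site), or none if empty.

Event log for input #5 (g=9, n=6):
  B1->F, B2->F, B4->E, B3->F, B5->T, B5->F
collecting distinct outcomes: B1=F, B2=F, B3=F, B4=E, B5=T, B5=F

Answer: B1=F, B2=F, B3=F, B4=E, B5=T, B5=F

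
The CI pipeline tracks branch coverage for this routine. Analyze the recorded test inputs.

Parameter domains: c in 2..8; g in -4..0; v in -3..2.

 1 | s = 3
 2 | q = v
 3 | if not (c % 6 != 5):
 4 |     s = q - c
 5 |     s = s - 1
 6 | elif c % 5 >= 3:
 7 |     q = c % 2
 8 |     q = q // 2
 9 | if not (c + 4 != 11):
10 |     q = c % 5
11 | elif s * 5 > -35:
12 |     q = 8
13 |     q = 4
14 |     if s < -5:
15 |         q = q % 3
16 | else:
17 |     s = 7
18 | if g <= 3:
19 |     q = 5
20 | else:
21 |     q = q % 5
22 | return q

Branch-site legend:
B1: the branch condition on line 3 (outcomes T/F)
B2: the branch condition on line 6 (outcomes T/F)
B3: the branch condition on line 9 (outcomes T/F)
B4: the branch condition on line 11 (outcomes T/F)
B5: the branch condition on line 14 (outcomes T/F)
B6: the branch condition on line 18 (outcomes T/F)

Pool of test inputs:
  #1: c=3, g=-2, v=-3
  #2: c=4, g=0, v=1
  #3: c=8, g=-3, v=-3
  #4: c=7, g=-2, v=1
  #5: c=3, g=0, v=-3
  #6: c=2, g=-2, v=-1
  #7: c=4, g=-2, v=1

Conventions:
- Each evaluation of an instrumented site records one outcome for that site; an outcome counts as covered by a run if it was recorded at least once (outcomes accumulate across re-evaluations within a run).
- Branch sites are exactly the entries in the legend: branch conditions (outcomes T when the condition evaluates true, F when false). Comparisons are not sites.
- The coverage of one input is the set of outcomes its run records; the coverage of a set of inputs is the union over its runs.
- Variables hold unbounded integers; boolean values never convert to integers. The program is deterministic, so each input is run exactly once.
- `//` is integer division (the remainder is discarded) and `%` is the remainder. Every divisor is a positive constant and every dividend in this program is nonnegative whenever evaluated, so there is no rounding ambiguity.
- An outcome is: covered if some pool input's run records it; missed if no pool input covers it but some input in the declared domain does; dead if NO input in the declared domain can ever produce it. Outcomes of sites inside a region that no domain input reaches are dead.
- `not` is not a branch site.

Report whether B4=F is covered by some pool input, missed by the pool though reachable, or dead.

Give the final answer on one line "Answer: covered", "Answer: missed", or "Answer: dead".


no pool input records B4=F
but domain input (c=5, g=-4, v=-3) does record it -> reachable, so missed
Answer: missed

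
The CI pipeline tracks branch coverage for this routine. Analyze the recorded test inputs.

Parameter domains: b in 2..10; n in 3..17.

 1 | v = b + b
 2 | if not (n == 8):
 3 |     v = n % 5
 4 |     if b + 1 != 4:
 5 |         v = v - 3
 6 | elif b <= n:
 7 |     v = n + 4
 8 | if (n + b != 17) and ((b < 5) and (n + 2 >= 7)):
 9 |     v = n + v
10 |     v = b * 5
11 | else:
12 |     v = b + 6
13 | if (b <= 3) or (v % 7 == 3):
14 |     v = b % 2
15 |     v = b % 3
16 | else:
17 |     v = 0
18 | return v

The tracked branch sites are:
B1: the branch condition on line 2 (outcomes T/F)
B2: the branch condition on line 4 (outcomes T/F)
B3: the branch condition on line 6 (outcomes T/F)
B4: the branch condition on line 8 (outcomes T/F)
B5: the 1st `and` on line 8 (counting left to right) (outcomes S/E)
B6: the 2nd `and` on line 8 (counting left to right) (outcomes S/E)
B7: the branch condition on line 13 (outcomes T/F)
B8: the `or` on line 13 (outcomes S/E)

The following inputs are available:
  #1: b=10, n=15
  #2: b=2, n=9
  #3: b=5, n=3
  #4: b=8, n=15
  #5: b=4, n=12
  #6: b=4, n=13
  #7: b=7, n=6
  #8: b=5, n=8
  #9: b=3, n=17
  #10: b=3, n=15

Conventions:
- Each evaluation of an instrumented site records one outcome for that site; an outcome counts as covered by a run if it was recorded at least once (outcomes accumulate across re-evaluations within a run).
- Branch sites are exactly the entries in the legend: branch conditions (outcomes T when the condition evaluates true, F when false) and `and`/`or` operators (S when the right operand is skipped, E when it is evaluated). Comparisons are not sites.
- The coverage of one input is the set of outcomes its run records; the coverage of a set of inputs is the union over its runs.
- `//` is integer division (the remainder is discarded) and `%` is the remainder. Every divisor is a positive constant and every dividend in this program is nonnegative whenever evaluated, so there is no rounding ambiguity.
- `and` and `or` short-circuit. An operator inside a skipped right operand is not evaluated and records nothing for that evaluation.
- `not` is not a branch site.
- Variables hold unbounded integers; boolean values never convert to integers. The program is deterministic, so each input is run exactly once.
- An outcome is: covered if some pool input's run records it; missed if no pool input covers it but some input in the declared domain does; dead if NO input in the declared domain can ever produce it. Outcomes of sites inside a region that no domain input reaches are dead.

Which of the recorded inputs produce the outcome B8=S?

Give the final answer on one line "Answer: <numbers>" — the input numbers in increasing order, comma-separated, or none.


input #1 (b=10, n=15): never hits B8=S
input #2 (b=2, n=9): hits B8=S
input #3 (b=5, n=3): never hits B8=S
input #4 (b=8, n=15): never hits B8=S
input #5 (b=4, n=12): never hits B8=S
input #6 (b=4, n=13): never hits B8=S
input #7 (b=7, n=6): never hits B8=S
input #8 (b=5, n=8): never hits B8=S
input #9 (b=3, n=17): hits B8=S
input #10 (b=3, n=15): hits B8=S
Answer: 2, 9, 10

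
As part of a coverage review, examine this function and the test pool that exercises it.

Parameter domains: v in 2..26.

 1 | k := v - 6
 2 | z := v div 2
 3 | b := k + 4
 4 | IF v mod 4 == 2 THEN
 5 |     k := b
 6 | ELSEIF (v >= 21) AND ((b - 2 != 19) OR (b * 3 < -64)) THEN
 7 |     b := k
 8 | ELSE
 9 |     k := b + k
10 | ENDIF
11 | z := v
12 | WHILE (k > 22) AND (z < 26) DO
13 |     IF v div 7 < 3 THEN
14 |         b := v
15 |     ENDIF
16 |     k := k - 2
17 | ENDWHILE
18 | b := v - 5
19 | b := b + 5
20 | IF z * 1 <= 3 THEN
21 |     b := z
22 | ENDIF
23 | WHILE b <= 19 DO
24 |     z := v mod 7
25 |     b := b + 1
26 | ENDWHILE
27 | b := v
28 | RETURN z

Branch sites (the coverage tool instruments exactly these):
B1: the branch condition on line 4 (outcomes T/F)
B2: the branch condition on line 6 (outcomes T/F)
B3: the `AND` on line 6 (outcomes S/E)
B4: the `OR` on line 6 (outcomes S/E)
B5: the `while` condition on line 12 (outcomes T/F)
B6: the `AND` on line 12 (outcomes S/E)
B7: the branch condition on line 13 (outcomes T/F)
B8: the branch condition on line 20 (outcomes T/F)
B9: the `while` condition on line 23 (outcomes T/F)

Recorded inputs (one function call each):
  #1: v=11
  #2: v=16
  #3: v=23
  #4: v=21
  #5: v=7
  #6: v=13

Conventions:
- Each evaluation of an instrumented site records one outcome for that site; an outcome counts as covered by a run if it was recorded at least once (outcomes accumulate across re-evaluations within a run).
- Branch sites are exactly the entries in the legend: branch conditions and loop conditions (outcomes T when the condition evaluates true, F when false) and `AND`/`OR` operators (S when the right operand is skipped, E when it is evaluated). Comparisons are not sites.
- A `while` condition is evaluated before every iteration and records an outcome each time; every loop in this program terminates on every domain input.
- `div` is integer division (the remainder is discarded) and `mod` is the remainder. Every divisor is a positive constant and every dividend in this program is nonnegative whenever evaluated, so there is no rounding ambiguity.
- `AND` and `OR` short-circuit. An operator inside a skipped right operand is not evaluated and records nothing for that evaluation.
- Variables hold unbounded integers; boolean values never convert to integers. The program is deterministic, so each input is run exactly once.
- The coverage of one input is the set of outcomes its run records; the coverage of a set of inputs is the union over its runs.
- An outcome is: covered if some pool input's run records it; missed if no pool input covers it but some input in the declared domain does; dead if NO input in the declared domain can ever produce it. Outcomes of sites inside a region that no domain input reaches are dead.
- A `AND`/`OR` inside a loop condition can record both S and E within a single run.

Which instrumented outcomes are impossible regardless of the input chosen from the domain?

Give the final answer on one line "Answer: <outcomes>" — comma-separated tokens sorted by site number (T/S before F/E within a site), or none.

sweeping the full domain (25 inputs) for each outcome:
  reachable outcomes have witnesses, e.g. B1=T (e.g. v=2), B1=F (e.g. v=3), B2=T (e.g. v=21), B2=F (e.g. v=3)

Answer: none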